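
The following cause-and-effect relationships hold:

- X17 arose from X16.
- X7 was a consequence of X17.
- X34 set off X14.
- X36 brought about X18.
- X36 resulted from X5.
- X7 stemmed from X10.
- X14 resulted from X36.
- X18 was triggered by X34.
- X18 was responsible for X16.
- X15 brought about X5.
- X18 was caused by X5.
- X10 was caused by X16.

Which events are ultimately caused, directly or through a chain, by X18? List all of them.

Direct effects: X16.
2 steps out: X10, X17.
3 steps out: X7.
Not reachable from it: X34, X15, X5, X36, X14.

X10, X16, X17, X7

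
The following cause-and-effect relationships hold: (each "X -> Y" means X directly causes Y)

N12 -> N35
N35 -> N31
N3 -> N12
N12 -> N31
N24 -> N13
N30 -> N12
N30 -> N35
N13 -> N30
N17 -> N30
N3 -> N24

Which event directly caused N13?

Upstream contributors include N3, but only N24 feeds directly into N13.

N24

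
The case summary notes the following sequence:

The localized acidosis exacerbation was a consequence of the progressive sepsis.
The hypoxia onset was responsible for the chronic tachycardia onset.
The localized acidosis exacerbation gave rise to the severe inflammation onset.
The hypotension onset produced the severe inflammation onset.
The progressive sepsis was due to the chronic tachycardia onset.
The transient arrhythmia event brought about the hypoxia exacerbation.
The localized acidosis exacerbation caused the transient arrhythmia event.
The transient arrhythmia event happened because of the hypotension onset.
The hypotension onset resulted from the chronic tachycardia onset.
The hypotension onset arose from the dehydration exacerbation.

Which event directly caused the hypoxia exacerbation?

the transient arrhythmia event

Upstream contributors include the hypoxia onset, the chronic tachycardia onset, the hypotension onset, the progressive sepsis, the localized acidosis exacerbation, the dehydration exacerbation, but only the transient arrhythmia event feeds directly into the hypoxia exacerbation.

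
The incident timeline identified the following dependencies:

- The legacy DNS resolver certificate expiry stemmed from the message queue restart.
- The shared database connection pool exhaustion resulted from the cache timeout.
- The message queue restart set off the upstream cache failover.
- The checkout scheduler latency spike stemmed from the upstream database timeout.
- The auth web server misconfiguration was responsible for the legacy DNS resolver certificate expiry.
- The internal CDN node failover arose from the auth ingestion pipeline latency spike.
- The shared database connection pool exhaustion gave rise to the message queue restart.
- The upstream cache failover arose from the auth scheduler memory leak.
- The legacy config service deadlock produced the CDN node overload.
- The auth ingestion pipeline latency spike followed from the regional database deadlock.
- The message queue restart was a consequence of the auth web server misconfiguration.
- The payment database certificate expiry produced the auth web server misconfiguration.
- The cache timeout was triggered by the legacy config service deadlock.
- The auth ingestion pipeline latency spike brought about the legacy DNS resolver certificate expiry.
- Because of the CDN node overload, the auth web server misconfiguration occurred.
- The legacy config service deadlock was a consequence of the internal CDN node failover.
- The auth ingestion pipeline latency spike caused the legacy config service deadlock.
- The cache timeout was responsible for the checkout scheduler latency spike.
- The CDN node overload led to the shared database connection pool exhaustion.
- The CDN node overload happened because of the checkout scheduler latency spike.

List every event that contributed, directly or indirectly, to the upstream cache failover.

the CDN node overload, the auth ingestion pipeline latency spike, the auth scheduler memory leak, the auth web server misconfiguration, the cache timeout, the checkout scheduler latency spike, the internal CDN node failover, the legacy config service deadlock, the message queue restart, the payment database certificate expiry, the regional database deadlock, the shared database connection pool exhaustion, the upstream database timeout

Immediate causes of the upstream cache failover: the auth scheduler memory leak, the message queue restart.
Further upstream: the regional database deadlock, the upstream database timeout, the auth ingestion pipeline latency spike, the payment database certificate expiry, the internal CDN node failover, the legacy config service deadlock, the cache timeout, the checkout scheduler latency spike, the CDN node overload, the auth web server misconfiguration, the shared database connection pool exhaustion.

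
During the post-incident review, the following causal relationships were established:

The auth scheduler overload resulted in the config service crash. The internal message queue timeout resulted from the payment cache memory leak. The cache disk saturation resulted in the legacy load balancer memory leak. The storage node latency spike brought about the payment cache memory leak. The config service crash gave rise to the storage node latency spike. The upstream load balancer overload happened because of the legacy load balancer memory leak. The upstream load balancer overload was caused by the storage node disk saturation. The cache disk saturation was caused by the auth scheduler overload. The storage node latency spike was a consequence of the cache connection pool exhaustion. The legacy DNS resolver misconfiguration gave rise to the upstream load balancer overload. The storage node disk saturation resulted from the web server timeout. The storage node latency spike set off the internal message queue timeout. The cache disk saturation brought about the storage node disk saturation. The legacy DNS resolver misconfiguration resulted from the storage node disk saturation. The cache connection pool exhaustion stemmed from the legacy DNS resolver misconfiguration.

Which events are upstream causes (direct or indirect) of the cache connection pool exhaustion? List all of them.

the auth scheduler overload, the cache disk saturation, the legacy DNS resolver misconfiguration, the storage node disk saturation, the web server timeout

Immediate cause of the cache connection pool exhaustion: the legacy DNS resolver misconfiguration.
Further upstream: the auth scheduler overload, the cache disk saturation, the storage node disk saturation, the web server timeout.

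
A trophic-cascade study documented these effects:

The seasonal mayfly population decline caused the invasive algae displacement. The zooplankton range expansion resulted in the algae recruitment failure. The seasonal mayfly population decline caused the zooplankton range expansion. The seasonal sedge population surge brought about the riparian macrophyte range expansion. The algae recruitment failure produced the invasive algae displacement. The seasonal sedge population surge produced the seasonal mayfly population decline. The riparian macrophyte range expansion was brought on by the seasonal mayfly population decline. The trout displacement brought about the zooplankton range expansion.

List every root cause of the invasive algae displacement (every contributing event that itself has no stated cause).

the seasonal sedge population surge, the trout displacement

Tracing upstream from the invasive algae displacement: the invasive algae displacement ← the seasonal mayfly population decline ← the seasonal sedge population surge.
A separate upstream branch: the invasive algae displacement ← the algae recruitment failure ← the zooplankton range expansion ← the trout displacement.
Each of those chain origins has no stated cause.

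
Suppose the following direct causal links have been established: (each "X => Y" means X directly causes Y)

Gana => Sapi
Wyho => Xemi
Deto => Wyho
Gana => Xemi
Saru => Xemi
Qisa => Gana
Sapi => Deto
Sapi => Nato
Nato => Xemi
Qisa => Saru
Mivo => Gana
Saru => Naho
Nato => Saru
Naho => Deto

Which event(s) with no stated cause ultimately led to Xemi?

Tracing upstream from Xemi: Xemi ← Gana ← Mivo.
A separate upstream branch: Xemi ← Gana ← Qisa.
Each of those chain origins has no stated cause.

Mivo, Qisa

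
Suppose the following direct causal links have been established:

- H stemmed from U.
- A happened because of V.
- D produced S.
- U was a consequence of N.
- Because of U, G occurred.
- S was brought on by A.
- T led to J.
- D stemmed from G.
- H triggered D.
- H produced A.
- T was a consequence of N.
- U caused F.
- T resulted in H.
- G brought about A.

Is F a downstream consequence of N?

There is a causal chain: N → U → F.

Yes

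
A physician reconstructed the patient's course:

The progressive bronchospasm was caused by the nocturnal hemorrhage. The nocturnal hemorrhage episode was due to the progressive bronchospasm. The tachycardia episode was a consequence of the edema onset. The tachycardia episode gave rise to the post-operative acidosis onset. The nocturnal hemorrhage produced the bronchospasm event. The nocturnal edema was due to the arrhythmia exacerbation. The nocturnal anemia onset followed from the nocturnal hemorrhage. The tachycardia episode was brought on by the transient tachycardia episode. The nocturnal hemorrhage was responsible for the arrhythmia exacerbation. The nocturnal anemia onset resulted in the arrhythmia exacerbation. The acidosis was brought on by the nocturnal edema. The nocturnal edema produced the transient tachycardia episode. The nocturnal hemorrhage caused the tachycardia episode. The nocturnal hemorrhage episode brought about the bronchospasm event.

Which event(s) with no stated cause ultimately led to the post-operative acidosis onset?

Tracing upstream from the post-operative acidosis onset: the post-operative acidosis onset ← the tachycardia episode ← the nocturnal hemorrhage.
A separate upstream branch: the post-operative acidosis onset ← the tachycardia episode ← the edema onset.
Each of those chain origins has no stated cause.

the edema onset, the nocturnal hemorrhage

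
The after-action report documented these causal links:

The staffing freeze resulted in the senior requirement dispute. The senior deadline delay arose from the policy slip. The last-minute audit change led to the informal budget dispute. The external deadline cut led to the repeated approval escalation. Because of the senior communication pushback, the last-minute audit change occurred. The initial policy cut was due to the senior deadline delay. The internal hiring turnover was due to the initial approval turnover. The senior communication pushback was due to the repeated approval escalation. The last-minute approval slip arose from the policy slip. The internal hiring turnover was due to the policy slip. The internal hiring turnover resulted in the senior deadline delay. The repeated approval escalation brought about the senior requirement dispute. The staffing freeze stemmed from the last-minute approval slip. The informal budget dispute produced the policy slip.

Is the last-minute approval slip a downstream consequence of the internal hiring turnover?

The internal hiring turnover leads to the senior deadline delay, the initial policy cut; the last-minute approval slip is not among them.

No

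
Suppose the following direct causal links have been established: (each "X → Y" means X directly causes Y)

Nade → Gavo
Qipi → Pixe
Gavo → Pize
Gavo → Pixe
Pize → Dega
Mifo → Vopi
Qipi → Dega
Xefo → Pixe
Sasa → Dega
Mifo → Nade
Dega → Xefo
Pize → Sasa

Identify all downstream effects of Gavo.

Dega, Pixe, Pize, Sasa, Xefo

Direct effects: Pize, Pixe.
2 steps out: Sasa, Dega.
3 steps out: Xefo.
Not reachable from it: Mifo, Nade, Vopi, Qipi.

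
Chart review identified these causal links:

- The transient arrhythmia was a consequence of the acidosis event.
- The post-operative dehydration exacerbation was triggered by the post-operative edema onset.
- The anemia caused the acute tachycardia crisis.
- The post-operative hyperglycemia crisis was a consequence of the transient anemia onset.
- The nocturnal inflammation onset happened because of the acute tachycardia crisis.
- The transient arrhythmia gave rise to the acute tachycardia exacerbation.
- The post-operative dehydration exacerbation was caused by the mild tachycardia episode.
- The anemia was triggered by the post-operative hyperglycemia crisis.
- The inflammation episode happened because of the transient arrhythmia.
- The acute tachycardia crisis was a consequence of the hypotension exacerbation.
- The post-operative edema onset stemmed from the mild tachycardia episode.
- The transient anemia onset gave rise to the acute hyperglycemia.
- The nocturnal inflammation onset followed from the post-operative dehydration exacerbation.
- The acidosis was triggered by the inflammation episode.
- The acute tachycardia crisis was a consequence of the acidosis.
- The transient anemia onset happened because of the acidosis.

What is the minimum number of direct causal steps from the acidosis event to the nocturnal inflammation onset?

Shortest chain: the acidosis event → the transient arrhythmia → the inflammation episode → the acidosis → the acute tachycardia crisis → the nocturnal inflammation onset.

5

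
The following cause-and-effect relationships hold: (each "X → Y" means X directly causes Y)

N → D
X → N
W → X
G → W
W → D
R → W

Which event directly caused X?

Upstream contributors include R, G, but only W feeds directly into X.

W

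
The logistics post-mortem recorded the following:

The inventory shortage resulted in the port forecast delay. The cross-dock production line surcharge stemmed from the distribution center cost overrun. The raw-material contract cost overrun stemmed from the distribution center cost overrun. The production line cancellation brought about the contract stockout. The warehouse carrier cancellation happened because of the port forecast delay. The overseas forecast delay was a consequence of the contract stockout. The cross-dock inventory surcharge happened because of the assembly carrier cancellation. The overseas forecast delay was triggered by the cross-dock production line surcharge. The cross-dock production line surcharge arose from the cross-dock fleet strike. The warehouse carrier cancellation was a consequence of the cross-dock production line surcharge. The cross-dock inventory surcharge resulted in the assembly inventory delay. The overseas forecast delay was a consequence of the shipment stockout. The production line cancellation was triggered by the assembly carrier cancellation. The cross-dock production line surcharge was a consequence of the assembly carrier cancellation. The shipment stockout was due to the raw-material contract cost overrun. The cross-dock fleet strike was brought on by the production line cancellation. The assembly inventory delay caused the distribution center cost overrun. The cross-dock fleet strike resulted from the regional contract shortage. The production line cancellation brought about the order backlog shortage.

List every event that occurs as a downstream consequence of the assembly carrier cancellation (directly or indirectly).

the assembly inventory delay, the contract stockout, the cross-dock fleet strike, the cross-dock inventory surcharge, the cross-dock production line surcharge, the distribution center cost overrun, the order backlog shortage, the overseas forecast delay, the production line cancellation, the raw-material contract cost overrun, the shipment stockout, the warehouse carrier cancellation

Direct effects: the production line cancellation, the cross-dock inventory surcharge, the cross-dock production line surcharge.
2 steps out: the assembly inventory delay, the order backlog shortage, the contract stockout, the cross-dock fleet strike, the warehouse carrier cancellation, the overseas forecast delay.
3 steps out: the distribution center cost overrun.
4 steps out: the raw-material contract cost overrun.
5 steps out: the shipment stockout.
Not reachable from it: the inventory shortage, the port forecast delay, the regional contract shortage.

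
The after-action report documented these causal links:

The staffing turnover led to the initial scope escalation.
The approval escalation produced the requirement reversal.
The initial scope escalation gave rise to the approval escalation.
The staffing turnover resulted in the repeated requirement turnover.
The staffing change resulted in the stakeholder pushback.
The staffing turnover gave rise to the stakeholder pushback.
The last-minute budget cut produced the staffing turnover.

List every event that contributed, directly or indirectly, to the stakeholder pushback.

the last-minute budget cut, the staffing change, the staffing turnover

Immediate causes of the stakeholder pushback: the staffing turnover, the staffing change.
Further upstream: the last-minute budget cut.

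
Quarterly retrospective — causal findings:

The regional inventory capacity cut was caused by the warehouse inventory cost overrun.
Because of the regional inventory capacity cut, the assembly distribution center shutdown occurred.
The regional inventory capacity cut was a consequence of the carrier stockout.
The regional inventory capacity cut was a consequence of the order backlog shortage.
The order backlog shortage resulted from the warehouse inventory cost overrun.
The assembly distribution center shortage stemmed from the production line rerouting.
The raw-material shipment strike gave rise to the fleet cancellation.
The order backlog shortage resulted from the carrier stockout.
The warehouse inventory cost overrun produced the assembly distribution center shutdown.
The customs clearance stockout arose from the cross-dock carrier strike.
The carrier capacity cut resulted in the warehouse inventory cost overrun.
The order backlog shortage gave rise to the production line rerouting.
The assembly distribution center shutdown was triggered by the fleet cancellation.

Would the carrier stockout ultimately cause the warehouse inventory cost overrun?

No

The carrier stockout leads to the order backlog shortage, the production line rerouting, the regional inventory capacity cut, the assembly distribution center shortage, the assembly distribution center shutdown; the warehouse inventory cost overrun is not among them.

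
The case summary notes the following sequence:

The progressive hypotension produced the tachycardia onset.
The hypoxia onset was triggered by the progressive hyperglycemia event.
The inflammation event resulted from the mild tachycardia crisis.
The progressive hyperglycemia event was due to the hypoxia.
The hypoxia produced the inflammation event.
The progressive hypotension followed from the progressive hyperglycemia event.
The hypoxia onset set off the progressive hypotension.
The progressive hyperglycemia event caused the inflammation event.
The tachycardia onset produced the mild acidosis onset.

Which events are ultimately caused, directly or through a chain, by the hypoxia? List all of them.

the hypoxia onset, the inflammation event, the mild acidosis onset, the progressive hyperglycemia event, the progressive hypotension, the tachycardia onset

Direct effects: the progressive hyperglycemia event, the inflammation event.
2 steps out: the hypoxia onset, the progressive hypotension.
3 steps out: the tachycardia onset.
4 steps out: the mild acidosis onset.
Not reachable from it: the mild tachycardia crisis.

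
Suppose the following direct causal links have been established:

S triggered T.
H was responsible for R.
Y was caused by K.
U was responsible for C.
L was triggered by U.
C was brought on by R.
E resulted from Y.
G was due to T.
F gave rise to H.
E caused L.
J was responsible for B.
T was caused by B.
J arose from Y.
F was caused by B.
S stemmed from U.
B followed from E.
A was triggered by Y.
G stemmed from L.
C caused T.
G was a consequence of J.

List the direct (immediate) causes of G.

Upstream contributors include K, Y, E, U, B, F, H, R, S, C, but only J, L, T feed directly into G.

J, L, T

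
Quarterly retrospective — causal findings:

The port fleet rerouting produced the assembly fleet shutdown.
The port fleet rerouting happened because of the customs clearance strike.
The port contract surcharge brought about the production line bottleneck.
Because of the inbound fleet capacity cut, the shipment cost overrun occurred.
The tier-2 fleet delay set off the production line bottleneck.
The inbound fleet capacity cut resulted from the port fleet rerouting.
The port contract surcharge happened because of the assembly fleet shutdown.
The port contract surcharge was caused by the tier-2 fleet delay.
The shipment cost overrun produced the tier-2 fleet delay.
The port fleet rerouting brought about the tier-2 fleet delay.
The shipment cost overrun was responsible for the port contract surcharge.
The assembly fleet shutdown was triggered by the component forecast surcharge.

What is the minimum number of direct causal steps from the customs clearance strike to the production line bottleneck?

Shortest chain: the customs clearance strike → the port fleet rerouting → the tier-2 fleet delay → the production line bottleneck.

3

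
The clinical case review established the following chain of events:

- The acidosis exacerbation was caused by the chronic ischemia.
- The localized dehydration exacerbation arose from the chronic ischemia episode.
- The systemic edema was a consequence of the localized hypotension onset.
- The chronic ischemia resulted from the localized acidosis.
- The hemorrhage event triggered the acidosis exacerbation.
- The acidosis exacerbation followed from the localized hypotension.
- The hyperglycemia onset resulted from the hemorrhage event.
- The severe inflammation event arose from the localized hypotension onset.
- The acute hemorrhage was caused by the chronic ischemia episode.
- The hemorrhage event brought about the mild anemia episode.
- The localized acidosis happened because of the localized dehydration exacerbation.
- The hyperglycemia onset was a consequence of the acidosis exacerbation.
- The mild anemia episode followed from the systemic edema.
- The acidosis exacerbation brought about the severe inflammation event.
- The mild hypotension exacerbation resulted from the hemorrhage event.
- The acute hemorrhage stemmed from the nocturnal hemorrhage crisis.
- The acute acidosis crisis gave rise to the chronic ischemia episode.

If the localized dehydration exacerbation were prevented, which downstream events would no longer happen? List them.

the chronic ischemia, the localized acidosis

Downstream of the localized dehydration exacerbation: the localized acidosis, the chronic ischemia, the acidosis exacerbation, the hyperglycemia onset, the severe inflammation event.
Of those, still caused via another path: the acidosis exacerbation, the hyperglycemia onset, the severe inflammation event.
The remainder have no surviving cause.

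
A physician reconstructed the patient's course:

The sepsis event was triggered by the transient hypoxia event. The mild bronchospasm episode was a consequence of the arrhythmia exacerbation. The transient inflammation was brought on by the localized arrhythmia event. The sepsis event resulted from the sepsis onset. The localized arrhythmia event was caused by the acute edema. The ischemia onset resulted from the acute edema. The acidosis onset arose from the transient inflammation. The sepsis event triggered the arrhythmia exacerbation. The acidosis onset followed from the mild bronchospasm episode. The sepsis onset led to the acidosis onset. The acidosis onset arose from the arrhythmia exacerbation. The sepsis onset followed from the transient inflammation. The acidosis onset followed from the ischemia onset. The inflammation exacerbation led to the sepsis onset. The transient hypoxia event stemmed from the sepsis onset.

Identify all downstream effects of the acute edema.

the acidosis onset, the arrhythmia exacerbation, the ischemia onset, the localized arrhythmia event, the mild bronchospasm episode, the sepsis event, the sepsis onset, the transient hypoxia event, the transient inflammation

Direct effects: the ischemia onset, the localized arrhythmia event.
2 steps out: the transient inflammation, the acidosis onset.
3 steps out: the sepsis onset.
4 steps out: the transient hypoxia event, the sepsis event.
5 steps out: the arrhythmia exacerbation.
6 steps out: the mild bronchospasm episode.
Not reachable from it: the inflammation exacerbation.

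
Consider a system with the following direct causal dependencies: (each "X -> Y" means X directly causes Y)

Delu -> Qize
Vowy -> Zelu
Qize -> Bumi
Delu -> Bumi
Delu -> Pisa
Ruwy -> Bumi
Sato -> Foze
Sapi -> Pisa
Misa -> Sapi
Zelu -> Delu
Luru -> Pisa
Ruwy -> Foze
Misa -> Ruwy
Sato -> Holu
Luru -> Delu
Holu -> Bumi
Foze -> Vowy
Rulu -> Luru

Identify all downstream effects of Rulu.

Bumi, Delu, Luru, Pisa, Qize

Direct effects: Luru.
2 steps out: Delu, Pisa.
3 steps out: Qize, Bumi.
Not reachable from it: Misa, Ruwy, Sato, Foze, Vowy, Zelu, Sapi, Holu.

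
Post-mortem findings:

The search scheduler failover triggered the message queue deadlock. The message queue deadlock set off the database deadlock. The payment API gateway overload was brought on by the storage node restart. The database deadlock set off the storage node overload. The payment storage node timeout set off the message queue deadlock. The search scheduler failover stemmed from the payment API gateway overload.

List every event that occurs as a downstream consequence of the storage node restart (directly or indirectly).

Direct effects: the payment API gateway overload.
2 steps out: the search scheduler failover.
3 steps out: the message queue deadlock.
4 steps out: the database deadlock.
5 steps out: the storage node overload.
Not reachable from it: the payment storage node timeout.

the database deadlock, the message queue deadlock, the payment API gateway overload, the search scheduler failover, the storage node overload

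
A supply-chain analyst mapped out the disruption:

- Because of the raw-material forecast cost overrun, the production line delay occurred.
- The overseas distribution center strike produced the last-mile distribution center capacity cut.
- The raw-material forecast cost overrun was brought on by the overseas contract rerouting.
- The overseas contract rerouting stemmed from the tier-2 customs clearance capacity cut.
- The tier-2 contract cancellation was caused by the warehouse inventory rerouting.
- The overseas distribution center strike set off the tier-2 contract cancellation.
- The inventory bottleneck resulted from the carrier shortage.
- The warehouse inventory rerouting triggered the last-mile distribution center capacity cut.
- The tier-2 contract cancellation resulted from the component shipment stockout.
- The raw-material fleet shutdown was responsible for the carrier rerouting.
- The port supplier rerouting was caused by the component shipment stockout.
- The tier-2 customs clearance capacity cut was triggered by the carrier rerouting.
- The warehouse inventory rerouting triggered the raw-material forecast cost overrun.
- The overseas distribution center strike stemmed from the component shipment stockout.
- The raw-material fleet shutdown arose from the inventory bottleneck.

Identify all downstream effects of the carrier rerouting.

the overseas contract rerouting, the production line delay, the raw-material forecast cost overrun, the tier-2 customs clearance capacity cut

Direct effects: the tier-2 customs clearance capacity cut.
2 steps out: the overseas contract rerouting.
3 steps out: the raw-material forecast cost overrun.
4 steps out: the production line delay.
Not reachable from it: the component shipment stockout, the port supplier rerouting, the carrier shortage, the inventory bottleneck, the raw-material fleet shutdown, the warehouse inventory rerouting, the overseas distribution center strike, the last-mile distribution center capacity cut, the tier-2 contract cancellation.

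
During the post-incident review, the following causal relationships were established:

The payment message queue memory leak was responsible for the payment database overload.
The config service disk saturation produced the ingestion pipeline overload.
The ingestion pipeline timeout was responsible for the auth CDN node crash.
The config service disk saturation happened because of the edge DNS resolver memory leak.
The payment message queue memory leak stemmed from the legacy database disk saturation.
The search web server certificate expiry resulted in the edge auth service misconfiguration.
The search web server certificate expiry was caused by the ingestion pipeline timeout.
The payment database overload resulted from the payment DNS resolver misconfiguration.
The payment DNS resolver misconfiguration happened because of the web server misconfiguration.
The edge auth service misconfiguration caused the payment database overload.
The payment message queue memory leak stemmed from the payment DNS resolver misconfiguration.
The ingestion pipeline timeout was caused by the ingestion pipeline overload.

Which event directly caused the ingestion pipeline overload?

Upstream contributors include the edge DNS resolver memory leak, but only the config service disk saturation feeds directly into the ingestion pipeline overload.

the config service disk saturation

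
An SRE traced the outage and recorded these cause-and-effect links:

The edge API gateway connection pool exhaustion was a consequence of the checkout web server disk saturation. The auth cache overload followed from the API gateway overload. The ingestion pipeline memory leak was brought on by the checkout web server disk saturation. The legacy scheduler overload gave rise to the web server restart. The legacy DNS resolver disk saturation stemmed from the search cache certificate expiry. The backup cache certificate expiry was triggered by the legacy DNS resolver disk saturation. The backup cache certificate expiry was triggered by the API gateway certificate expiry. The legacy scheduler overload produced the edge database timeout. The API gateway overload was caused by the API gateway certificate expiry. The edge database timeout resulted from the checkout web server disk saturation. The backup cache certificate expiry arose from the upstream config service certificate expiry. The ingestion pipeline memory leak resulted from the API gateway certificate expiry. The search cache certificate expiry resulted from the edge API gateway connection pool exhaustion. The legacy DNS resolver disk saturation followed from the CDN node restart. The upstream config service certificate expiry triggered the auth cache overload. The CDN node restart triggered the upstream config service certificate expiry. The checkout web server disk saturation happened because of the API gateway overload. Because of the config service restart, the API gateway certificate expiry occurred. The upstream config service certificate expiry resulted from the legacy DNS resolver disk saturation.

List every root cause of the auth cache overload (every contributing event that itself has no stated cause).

the CDN node restart, the config service restart

Tracing upstream from the auth cache overload: the auth cache overload ← the API gateway overload ← the API gateway certificate expiry ← the config service restart.
A separate upstream branch: the auth cache overload ← the upstream config service certificate expiry ← the CDN node restart.
Each of those chain origins has no stated cause.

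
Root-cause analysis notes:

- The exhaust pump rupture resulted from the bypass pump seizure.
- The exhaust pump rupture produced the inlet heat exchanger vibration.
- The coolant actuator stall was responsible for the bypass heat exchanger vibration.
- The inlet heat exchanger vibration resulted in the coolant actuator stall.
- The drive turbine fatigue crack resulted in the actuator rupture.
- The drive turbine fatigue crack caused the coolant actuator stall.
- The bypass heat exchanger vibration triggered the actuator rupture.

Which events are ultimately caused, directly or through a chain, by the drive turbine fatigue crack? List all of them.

Direct effects: the coolant actuator stall, the actuator rupture.
2 steps out: the bypass heat exchanger vibration.
Not reachable from it: the bypass pump seizure, the exhaust pump rupture, the inlet heat exchanger vibration.

the actuator rupture, the bypass heat exchanger vibration, the coolant actuator stall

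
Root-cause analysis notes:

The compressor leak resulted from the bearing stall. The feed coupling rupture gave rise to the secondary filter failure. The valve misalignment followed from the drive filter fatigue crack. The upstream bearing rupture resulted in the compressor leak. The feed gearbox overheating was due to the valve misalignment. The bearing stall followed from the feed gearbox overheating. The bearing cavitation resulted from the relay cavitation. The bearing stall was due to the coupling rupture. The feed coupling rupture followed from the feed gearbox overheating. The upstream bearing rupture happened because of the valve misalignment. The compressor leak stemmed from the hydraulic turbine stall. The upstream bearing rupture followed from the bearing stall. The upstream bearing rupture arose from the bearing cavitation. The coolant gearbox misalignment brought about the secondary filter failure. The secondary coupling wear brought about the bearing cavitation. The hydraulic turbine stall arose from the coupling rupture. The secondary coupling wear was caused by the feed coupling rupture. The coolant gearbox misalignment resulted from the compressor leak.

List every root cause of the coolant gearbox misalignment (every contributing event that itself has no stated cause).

Tracing upstream from the coolant gearbox misalignment: the coolant gearbox misalignment ← the compressor leak ← the upstream bearing rupture ← the bearing cavitation ← the relay cavitation.
A separate upstream branch: the coolant gearbox misalignment ← the compressor leak ← the upstream bearing rupture ← the valve misalignment ← the drive filter fatigue crack.
A separate upstream branch: the coolant gearbox misalignment ← the compressor leak ← the bearing stall ← the coupling rupture.
Each of those chain origins has no stated cause.

the coupling rupture, the drive filter fatigue crack, the relay cavitation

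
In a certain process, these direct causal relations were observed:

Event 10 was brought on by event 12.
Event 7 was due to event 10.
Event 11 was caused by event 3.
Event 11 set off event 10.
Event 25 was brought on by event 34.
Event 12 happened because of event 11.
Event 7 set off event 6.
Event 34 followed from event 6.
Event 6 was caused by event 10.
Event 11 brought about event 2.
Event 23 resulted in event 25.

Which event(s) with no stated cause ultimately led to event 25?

Tracing upstream from event 25: event 25 ← event 34 ← event 6 ← event 10 ← event 11 ← event 3.
A separate upstream branch: event 25 ← event 23.
Each of those chain origins has no stated cause.

event 23, event 3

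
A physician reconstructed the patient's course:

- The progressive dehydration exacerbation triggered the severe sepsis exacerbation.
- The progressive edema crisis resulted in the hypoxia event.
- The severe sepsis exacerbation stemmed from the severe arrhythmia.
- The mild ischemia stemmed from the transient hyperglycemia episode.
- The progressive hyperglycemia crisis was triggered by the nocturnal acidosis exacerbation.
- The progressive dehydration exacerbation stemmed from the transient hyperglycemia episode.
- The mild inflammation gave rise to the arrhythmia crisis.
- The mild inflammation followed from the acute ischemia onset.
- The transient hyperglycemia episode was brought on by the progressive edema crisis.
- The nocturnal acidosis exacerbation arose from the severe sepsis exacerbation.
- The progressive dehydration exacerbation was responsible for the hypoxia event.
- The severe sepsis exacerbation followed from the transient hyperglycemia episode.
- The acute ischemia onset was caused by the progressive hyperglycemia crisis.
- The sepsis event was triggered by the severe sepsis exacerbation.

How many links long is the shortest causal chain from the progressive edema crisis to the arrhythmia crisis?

7

Shortest chain: the progressive edema crisis → the transient hyperglycemia episode → the severe sepsis exacerbation → the nocturnal acidosis exacerbation → the progressive hyperglycemia crisis → the acute ischemia onset → the mild inflammation → the arrhythmia crisis.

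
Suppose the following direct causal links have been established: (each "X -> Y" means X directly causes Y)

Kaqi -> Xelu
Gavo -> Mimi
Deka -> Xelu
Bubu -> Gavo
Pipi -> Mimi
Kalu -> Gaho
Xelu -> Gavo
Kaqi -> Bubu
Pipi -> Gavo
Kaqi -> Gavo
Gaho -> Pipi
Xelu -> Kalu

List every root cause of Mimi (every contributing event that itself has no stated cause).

Deka, Kaqi

Tracing upstream from Mimi: Mimi ← Gavo ← Kaqi.
A separate upstream branch: Mimi ← Gavo ← Xelu ← Deka.
Each of those chain origins has no stated cause.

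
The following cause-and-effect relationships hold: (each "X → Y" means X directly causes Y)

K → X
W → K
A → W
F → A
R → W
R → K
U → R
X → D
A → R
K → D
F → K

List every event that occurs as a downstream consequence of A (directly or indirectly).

Direct effects: R, W.
2 steps out: K.
3 steps out: X, D.
Not reachable from it: U, F.

D, K, R, W, X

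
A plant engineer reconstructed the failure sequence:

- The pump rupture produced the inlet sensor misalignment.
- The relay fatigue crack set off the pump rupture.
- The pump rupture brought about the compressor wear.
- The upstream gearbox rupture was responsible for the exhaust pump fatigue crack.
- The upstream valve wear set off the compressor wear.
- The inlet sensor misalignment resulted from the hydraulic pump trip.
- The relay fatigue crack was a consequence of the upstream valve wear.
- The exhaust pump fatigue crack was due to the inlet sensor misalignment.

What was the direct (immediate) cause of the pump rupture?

the relay fatigue crack

Upstream contributors include the upstream valve wear, but only the relay fatigue crack feeds directly into the pump rupture.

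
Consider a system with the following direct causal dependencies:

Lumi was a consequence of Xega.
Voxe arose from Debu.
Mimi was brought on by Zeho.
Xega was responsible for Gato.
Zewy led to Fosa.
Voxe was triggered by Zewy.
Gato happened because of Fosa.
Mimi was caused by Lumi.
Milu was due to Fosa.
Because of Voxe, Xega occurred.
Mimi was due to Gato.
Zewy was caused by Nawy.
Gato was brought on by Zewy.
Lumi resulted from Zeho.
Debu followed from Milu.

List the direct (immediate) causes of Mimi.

Gato, Lumi, Zeho

Upstream contributors include Nawy, Zewy, Fosa, Milu, Debu, Voxe, Xega, but only Gato, Lumi, Zeho feed directly into Mimi.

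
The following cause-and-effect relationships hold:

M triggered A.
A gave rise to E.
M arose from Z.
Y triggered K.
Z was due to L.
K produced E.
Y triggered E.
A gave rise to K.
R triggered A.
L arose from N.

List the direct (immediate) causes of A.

Upstream contributors include N, L, Z, but only M, R feed directly into A.

M, R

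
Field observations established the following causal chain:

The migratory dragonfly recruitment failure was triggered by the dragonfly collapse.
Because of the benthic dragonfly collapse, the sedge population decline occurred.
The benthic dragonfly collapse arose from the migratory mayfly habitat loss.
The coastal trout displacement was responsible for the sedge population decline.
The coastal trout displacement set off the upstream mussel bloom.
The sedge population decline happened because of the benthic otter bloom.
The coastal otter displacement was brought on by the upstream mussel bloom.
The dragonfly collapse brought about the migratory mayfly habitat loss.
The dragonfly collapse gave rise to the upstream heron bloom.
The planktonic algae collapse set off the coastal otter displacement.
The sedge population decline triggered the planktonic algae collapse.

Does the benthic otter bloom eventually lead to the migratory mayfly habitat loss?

The benthic otter bloom leads to the sedge population decline, the planktonic algae collapse, the coastal otter displacement; the migratory mayfly habitat loss is not among them.

No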